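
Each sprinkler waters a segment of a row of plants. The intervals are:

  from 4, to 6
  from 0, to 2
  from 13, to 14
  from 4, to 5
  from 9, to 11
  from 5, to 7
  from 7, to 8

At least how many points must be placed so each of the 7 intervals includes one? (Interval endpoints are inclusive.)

5

By right end: [0,2]  [4,5]  [4,6]  [5,7]  [7,8]  [9,11]  [13,14]
[0,2] uncovered → point at 2; [4,5] uncovered → point at 5; [7,8] uncovered → point at 8; [9,11] uncovered → point at 11; [13,14] uncovered → point at 14.
Points: 2, 5, 8, 11, 14 (5 total).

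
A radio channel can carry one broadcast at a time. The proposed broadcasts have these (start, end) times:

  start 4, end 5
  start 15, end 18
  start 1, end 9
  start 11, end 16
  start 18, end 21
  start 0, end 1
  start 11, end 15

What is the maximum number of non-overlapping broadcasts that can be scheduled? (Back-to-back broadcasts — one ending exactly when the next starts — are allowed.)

Greedy by earliest finish: after sorting by end time, pick each interval compatible with the last pick.
Sorted by end: (0,1)  (4,5)  (1,9)  (11,15)  (11,16)  (15,18)  (18,21)
take (0,1); take (4,5); take (11,15); take (15,18); take (18,21).
Selected 5 broadcasts.

5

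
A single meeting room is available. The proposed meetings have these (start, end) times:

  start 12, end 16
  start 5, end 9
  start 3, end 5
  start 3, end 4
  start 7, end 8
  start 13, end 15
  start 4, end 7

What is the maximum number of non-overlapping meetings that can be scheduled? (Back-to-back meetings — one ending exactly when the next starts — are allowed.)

4

Sorted by end: (3,4)  (3,5)  (4,7)  (7,8)  (5,9)  (13,15)  (12,16)
take (3,4); take (4,7); take (7,8); skip (5,9); take (13,15).
Selected 4 meetings.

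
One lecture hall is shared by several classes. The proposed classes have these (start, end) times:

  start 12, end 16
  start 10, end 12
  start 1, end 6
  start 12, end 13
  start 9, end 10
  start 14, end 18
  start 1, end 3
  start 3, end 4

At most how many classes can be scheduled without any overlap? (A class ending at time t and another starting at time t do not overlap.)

6

Sort by end time and greedily take each interval whose start is ≥ the last chosen end.
Sorted by end: (1,3)  (3,4)  (1,6)  (9,10)  (10,12)  (12,13)  (12,16)  (14,18)
take (1,3); take (3,4); take (9,10); take (10,12); take (12,13); take (14,18).
Selected 6 classes.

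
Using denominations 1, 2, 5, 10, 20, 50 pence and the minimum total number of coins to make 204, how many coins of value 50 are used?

204 − 4×50→4 − 2×2→0
Count of 50: 4

4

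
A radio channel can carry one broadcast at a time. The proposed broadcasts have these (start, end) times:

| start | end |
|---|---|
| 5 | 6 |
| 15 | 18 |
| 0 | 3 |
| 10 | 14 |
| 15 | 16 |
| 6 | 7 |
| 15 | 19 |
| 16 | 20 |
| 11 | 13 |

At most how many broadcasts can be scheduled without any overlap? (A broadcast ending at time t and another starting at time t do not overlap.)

6

Order by finish time; keep every interval that doesn't clash with the previous kept one.
By end time: (0,3), (5,6), (6,7), (11,13), (10,14), (15,16), (15,18), (15,19), (16,20).
Pick (0,3); next start ≥ 3 → (5,6); next start ≥ 6 → (6,7); next start ≥ 7 → (11,13); next start ≥ 13 → (15,16); next start ≥ 16 → (16,20).
Selected 6 broadcasts.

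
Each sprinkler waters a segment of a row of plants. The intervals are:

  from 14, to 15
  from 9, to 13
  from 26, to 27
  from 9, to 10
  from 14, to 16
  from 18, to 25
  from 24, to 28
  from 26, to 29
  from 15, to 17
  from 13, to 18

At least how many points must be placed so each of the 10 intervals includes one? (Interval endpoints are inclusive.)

4

Sort by right endpoint; whenever an interval is uncovered, place a point at its right end.
Sorted: [9,10] [9,13] [14,15] [14,16] [15,17] [13,18] [18,25] [26,27] [24,28] [26,29]
{[9,10],[9,13]} hit by 10; {[14,15],[14,16],[15,17],[13,18]} hit by 15; {[18,25]} hit by 25; {[26,27],[24,28],[26,29]} hit by 27.
Points: 10, 15, 25, 27 (4 total).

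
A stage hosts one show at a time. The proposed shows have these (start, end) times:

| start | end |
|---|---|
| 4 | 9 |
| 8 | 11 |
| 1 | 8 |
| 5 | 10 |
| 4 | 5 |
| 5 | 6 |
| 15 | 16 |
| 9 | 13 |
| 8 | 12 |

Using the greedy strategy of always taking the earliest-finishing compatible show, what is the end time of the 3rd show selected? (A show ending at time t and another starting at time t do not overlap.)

By end time: (4,5), (5,6), (1,8), (4,9), (5,10), (8,11), (8,12), (9,13), (15,16).
Pick (4,5); next start ≥ 5 → (5,6); next start ≥ 6 → (8,11); next start ≥ 11 → (15,16).
Selected: (4,5) (5,6) (8,11) (15,16)

11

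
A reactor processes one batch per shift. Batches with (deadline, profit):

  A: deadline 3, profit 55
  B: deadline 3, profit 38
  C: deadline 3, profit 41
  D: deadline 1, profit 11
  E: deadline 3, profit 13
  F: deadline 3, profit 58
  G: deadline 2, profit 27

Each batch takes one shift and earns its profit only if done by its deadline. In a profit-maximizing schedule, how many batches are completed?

3

Sort by profit descending; place each in the latest free slot ≤ its deadline.
By profit: F(d3,58), A(d3,55), C(d3,41), B(d3,38), G(d2,27), E(d3,13), D(d1,11)
F→slot 3; A→slot 2; C→slot 1; B skipped; G skipped; E skipped; D skipped.
3 of 7 scheduled.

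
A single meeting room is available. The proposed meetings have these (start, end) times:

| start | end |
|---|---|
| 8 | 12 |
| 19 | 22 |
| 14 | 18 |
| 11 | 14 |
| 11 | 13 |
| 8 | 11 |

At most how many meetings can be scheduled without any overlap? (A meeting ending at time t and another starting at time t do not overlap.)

Sorted by end: (8,11)  (8,12)  (11,13)  (11,14)  (14,18)  (19,22)
take (8,11); skip (8,12); take (11,13); take (14,18); take (19,22).
Selected 4 meetings.

4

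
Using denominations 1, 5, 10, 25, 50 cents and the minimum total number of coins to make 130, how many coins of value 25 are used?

1

Greedy: take as many of the largest coin as possible, then repeat with the remainder.
130 − 2×50→30 − 1×25→5 − 1×5→0
Count of 25: 1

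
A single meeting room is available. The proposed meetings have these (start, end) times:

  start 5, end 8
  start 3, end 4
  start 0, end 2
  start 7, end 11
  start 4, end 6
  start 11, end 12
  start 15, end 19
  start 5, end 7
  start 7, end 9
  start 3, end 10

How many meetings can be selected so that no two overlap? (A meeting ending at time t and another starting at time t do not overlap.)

6

Greedy by earliest finish: after sorting by end time, pick each interval compatible with the last pick.
By end time: (0,2), (3,4), (4,6), (5,7), (5,8), (7,9), (3,10), (7,11), (11,12), (15,19).
Pick (0,2); next start ≥ 2 → (3,4); next start ≥ 4 → (4,6); next start ≥ 6 → (7,9); next start ≥ 9 → (11,12); next start ≥ 12 → (15,19).
Selected 6 meetings.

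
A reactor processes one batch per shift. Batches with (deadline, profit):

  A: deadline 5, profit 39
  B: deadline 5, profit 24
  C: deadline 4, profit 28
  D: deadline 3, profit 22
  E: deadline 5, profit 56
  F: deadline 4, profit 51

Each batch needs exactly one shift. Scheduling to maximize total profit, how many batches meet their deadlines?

5

Take jobs in profit order; each goes to the latest open slot no later than its deadline.
Profit order: E=56 F=51 A=39 C=28 B=24 D=22
Assign: E→slot 5, F→slot 4, A→slot 3, C→slot 2, B→slot 1, D skipped.
Slots: [1:B] [2:C] [3:A] [4:F] [5:E]
5 of 6 scheduled.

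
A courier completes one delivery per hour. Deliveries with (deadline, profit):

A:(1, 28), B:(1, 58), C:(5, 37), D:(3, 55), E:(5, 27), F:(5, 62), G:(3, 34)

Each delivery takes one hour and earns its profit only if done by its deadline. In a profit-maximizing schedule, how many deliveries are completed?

5

By profit: F(d5,62), B(d1,58), D(d3,55), C(d5,37), G(d3,34), A(d1,28), E(d5,27)
F→slot 5; B→slot 1; D→slot 3; C→slot 4; G→slot 2; A skipped; E skipped.
5 of 7 scheduled.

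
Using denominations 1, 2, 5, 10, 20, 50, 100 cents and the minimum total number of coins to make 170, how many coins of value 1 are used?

Greedy: take as many of the largest coin as possible, then repeat with the remainder.
170 − 1×100→70 − 1×50→20 − 1×20→0
Count of 1: 0

0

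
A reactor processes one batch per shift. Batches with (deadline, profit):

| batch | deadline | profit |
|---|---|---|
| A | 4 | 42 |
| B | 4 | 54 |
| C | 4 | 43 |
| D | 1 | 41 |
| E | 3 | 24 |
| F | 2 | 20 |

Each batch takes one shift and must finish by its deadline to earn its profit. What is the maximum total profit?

Sort by profit descending; place each in the latest free slot ≤ its deadline.
By profit: B(d4,54), C(d4,43), A(d4,42), D(d1,41), E(d3,24), F(d2,20)
B→slot 4; C→slot 3; A→slot 2; D→slot 1; E skipped; F skipped.
Profit = 41 + 42 + 43 + 54 = 180

180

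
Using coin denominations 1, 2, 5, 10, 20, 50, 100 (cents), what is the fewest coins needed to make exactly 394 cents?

8

Use the largest denomination that fits, subtract, and repeat.
394 − 3×100→94 − 1×50→44 − 2×20→4 − 2×2→0
Total coins = 3 + 1 + 2 + 2 = 8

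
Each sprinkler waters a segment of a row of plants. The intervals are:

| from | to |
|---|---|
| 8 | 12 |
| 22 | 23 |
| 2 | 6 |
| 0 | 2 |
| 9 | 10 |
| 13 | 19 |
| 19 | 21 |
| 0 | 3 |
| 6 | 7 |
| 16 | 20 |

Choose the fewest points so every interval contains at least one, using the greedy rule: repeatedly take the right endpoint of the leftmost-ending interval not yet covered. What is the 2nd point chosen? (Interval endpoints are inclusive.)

Sorted: [0,2] [0,3] [2,6] [6,7] [9,10] [8,12] [13,19] [16,20] [19,21] [22,23]
{[0,2],[0,3],[2,6]} hit by 2; {[6,7]} hit by 7; {[9,10],[8,12]} hit by 10; {[13,19],[16,20],[19,21]} hit by 19; {[22,23]} hit by 23.
Points: 2, 7, 10, 19, 23 (5 total).

7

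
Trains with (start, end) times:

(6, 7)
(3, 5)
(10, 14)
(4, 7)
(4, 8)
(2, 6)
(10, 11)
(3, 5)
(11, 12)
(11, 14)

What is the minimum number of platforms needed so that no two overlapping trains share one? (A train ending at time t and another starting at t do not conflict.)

Events (time:±→running): 2:+→1 3:+→2 3:+→3 4:+→4 4:+→5 … peak 5.

5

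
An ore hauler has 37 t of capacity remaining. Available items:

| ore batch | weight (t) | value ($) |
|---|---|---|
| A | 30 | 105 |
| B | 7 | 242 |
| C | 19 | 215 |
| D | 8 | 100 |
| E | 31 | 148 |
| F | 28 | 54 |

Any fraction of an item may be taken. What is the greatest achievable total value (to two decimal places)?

Sort by value per unit weight and fill in that order.
Ratios (sorted): B 34.57, D 12.50, C 11.32, E 4.77, A 3.50, F 1.93
take B (7 @ 242); take D (8 @ 100); take C (19 @ 215); take 3/31 of E → 14.32. Capacity used 37/37.
Total value = 571.32

571.32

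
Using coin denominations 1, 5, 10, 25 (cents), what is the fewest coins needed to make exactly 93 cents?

8

Greedy: take as many of the largest coin as possible, then repeat with the remainder.
93 − 3×25→18 − 1×10→8 − 1×5→3 − 3×1→0
Total coins = 3 + 1 + 1 + 3 = 8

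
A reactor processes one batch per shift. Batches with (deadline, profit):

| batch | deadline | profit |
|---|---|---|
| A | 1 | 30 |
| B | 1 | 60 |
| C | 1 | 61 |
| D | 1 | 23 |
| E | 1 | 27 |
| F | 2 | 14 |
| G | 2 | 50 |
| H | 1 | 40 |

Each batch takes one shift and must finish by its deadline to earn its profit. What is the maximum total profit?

111

Take jobs in profit order; each goes to the latest open slot no later than its deadline.
Profit order: C=61 B=60 G=50 H=40 A=30 E=27 D=23 F=14
Assign: C→slot 1, B skipped, G→slot 2, H skipped, A skipped, E skipped, D skipped, F skipped.
Slots: [1:C] [2:G]
Profit = 61 + 50 = 111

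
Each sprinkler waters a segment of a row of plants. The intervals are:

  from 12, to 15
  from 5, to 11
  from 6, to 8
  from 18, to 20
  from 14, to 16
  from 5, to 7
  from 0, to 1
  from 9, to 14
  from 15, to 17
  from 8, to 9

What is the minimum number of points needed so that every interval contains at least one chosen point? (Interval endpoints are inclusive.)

5

Process intervals by earliest right end; each time one isn't hit yet, stab at its right endpoint.
Sorted: [0,1] [5,7] [6,8] [8,9] [5,11] [9,14] [12,15] [14,16] [15,17] [18,20]
{[0,1]} hit by 1; {[5,7],[6,8]} hit by 7; {[8,9],[5,11],[9,14]} hit by 9; {[12,15],[14,16],[15,17]} hit by 15; {[18,20]} hit by 20.
Points: 1, 7, 9, 15, 20 (5 total).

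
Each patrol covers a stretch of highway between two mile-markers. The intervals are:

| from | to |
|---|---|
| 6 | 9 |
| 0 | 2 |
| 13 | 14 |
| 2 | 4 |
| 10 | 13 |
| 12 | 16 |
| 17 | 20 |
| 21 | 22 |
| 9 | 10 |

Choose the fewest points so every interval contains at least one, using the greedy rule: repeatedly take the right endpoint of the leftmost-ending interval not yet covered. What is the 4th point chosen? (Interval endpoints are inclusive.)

Sort by right endpoint; whenever an interval is uncovered, place a point at its right end.
Sorted: [0,2] [2,4] [6,9] [9,10] [10,13] [13,14] [12,16] [17,20] [21,22]
{[0,2],[2,4]} hit by 2; {[6,9],[9,10]} hit by 9; {[10,13],[13,14],[12,16]} hit by 13; {[17,20]} hit by 20; {[21,22]} hit by 22.
Points: 2, 9, 13, 20, 22 (5 total).

20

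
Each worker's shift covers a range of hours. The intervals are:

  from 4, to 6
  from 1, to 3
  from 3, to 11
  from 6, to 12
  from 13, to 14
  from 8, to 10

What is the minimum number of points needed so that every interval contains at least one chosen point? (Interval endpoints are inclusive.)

Sorted: [1,3] [4,6] [8,10] [3,11] [6,12] [13,14]
{[1,3]} hit by 3; {[4,6]} hit by 6; {[8,10],[3,11],[6,12]} hit by 10; {[13,14]} hit by 14.
Points: 3, 6, 10, 14 (4 total).

4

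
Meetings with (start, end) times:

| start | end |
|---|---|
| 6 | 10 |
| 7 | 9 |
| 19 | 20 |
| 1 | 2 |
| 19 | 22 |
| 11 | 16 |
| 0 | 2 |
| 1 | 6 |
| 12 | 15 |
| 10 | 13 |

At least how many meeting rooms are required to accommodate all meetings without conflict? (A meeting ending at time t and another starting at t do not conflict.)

3

The answer is the maximum number of intervals overlapping at any instant.
Events (time:±→running): 0:+→1 1:+→2 1:+→3 … peak 3.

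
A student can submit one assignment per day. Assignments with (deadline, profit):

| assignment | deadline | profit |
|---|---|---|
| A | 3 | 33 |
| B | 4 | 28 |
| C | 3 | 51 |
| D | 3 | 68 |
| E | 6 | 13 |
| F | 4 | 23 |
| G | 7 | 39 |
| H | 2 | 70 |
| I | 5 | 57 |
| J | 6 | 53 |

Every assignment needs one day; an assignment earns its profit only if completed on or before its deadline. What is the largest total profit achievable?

366

Sort by profit descending; place each in the latest free slot ≤ its deadline.
By profit: H(d2,70), D(d3,68), I(d5,57), J(d6,53), C(d3,51), G(d7,39), A(d3,33), B(d4,28), F(d4,23), E(d6,13)
H→slot 2; D→slot 3; I→slot 5; J→slot 6; C→slot 1; G→slot 7; A skipped; B→slot 4; F skipped; E skipped.
Profit = 51 + 70 + 68 + 28 + 57 + 53 + 39 = 366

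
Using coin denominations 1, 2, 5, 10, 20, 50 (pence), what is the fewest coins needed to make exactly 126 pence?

5

126 = 2×50 + 1×20 + 1×5 + 1×1
Total coins = 2 + 1 + 1 + 1 = 5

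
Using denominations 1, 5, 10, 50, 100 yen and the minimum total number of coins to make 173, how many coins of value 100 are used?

1

173 = 1×100 + 1×50 + 2×10 + 3×1
Count of 100: 1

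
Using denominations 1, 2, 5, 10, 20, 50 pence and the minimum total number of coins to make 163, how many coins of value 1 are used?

Greedy: take as many of the largest coin as possible, then repeat with the remainder.
163 − 3×50→13 − 1×10→3 − 1×2→1 − 1×1→0
Count of 1: 1

1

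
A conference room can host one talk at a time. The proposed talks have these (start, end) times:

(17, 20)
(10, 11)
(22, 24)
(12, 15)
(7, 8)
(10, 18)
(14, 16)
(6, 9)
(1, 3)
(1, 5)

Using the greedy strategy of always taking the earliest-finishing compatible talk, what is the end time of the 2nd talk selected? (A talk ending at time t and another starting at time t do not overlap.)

8

Order by finish time; keep every interval that doesn't clash with the previous kept one.
By end time: (1,3), (1,5), (7,8), (6,9), (10,11), (12,15), (14,16), (10,18), (17,20), (22,24).
Pick (1,3); next start ≥ 3 → (7,8); next start ≥ 8 → (10,11); next start ≥ 11 → (12,15); next start ≥ 15 → (17,20); next start ≥ 20 → (22,24).
Selected: (1,3) (7,8) (10,11) (12,15) (17,20) (22,24)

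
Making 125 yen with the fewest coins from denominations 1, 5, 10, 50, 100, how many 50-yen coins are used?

0

Greedy: take as many of the largest coin as possible, then repeat with the remainder.
125 − 1×100→25 − 2×10→5 − 1×5→0
Count of 50: 0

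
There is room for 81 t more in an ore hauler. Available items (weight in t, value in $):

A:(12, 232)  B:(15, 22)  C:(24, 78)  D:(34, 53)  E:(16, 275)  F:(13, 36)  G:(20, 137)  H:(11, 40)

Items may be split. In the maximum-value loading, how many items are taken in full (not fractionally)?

4

Order: A (232/12=19.33) > E (275/16=17.19) > G (137/20=6.85) > H (40/11=3.64) > C (78/24=3.25) > F (36/13=2.77) > D (53/34=1.56) > B (22/15=1.47)
Fill: take A (12 @ 232) → take E (16 @ 275) → take G (20 @ 137) → take H (11 @ 40) → take 22/24 of C → 71.50; 81/81 used.
4 item(s) taken whole; one partial (take 22/24 of C).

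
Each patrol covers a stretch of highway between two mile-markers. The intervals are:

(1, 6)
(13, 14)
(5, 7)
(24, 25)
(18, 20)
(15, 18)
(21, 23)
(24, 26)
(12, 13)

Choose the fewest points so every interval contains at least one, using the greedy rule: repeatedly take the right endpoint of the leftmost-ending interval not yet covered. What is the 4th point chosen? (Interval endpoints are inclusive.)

23

Process intervals by earliest right end; each time one isn't hit yet, stab at its right endpoint.
Sorted: [1,6] [5,7] [12,13] [13,14] [15,18] [18,20] [21,23] [24,25] [24,26]
{[1,6],[5,7]} hit by 6; {[12,13],[13,14]} hit by 13; {[15,18],[18,20]} hit by 18; {[21,23]} hit by 23; {[24,25],[24,26]} hit by 25.
Points: 6, 13, 18, 23, 25 (5 total).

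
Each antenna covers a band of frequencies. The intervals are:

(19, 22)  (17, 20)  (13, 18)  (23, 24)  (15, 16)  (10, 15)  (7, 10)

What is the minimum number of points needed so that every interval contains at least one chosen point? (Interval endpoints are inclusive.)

4

Sorted: [7,10] [10,15] [15,16] [13,18] [17,20] [19,22] [23,24]
{[7,10],[10,15]} hit by 10; {[15,16],[13,18]} hit by 16; {[17,20],[19,22]} hit by 20; {[23,24]} hit by 24.
Points: 10, 16, 20, 24 (4 total).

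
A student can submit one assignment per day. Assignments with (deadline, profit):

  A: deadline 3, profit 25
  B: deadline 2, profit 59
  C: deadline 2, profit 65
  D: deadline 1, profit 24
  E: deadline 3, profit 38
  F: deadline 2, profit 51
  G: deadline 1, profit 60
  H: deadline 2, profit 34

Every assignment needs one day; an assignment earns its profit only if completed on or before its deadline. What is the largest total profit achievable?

163

Sort by profit descending; place each in the latest free slot ≤ its deadline.
By profit: C(d2,65), G(d1,60), B(d2,59), F(d2,51), E(d3,38), H(d2,34), A(d3,25), D(d1,24)
C→slot 2; G→slot 1; B skipped; F skipped; E→slot 3; H skipped; A skipped; D skipped.
Profit = 60 + 65 + 38 = 163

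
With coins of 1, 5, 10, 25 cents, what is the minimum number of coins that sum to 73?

7

Use the largest denomination that fits, subtract, and repeat.
73 − 2×25→23 − 2×10→3 − 3×1→0
Total coins = 2 + 2 + 3 = 7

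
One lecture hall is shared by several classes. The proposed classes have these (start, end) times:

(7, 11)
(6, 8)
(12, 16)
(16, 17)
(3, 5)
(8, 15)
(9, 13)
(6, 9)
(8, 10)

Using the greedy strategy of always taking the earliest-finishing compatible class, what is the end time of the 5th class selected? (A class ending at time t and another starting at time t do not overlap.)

Sorted by end: (3,5)  (6,8)  (6,9)  (8,10)  (7,11)  (9,13)  (8,15)  (12,16)  (16,17)
take (3,5); take (6,8); take (8,10); skip (7,11); skip (9,13); take (12,16); take (16,17).
Selected: (3,5) (6,8) (8,10) (12,16) (16,17)

17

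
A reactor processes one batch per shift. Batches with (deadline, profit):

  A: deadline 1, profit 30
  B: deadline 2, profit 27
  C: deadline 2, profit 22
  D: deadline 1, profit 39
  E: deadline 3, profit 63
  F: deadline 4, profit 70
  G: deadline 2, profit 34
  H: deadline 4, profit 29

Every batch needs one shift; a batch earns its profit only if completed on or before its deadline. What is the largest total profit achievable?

Sort by profit descending; place each in the latest free slot ≤ its deadline.
By profit: F(d4,70), E(d3,63), D(d1,39), G(d2,34), A(d1,30), H(d4,29), B(d2,27), C(d2,22)
F→slot 4; E→slot 3; D→slot 1; G→slot 2; A skipped; H skipped; B skipped; C skipped.
Profit = 39 + 34 + 63 + 70 = 206

206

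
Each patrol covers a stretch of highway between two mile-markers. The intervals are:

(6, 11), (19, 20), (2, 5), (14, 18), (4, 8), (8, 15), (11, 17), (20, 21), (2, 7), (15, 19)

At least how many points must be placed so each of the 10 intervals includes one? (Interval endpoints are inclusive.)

4

Sort by right endpoint; whenever an interval is uncovered, place a point at its right end.
Sorted: [2,5] [2,7] [4,8] [6,11] [8,15] [11,17] [14,18] [15,19] [19,20] [20,21]
{[2,5],[2,7],[4,8]} hit by 5; {[6,11],[8,15],[11,17]} hit by 11; {[14,18],[15,19]} hit by 18; {[19,20],[20,21]} hit by 20.
Points: 5, 11, 18, 20 (4 total).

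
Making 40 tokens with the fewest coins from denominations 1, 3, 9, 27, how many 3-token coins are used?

1

40 = 1×27 + 1×9 + 1×3 + 1×1
Count of 3: 1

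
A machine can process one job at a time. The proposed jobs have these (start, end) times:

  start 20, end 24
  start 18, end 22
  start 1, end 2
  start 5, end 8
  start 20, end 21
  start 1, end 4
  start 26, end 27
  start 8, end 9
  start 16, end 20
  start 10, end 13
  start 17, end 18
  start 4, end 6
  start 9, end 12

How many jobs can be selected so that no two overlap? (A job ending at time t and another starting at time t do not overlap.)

Sorted by end: (1,2)  (1,4)  (4,6)  (5,8)  (8,9)  (9,12)  (10,13)  (17,18)  (16,20)  (20,21)  (18,22)  (20,24)  (26,27)
take (1,2); skip (1,4); take (4,6); take (8,9); take (9,12); take (17,18); take (20,21); skip (20,24); take (26,27).
Selected 7 jobs.

7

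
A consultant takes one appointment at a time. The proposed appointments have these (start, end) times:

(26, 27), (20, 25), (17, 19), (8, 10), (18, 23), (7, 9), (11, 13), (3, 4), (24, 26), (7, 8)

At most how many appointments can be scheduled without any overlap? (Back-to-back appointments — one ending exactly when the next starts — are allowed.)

Sort by end time and greedily take each interval whose start is ≥ the last chosen end.
Sorted by end: (3,4)  (7,8)  (7,9)  (8,10)  (11,13)  (17,19)  (18,23)  (20,25)  (24,26)  (26,27)
take (3,4); take (7,8); skip (7,9); take (8,10); take (11,13); take (17,19); skip (18,23); take (20,25); take (26,27).
Selected 7 appointments.

7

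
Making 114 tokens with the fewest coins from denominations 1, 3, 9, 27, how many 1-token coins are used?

114 − 4×27→6 − 2×3→0
Count of 1: 0

0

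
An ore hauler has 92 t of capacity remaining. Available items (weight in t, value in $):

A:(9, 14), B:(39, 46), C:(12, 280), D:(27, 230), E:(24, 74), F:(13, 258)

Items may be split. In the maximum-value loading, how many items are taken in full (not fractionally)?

5

Order: C (280/12=23.33) > F (258/13=19.85) > D (230/27=8.52) > E (74/24=3.08) > A (14/9=1.56) > B (46/39=1.18)
Fill: take C (12 @ 280) → take F (13 @ 258) → take D (27 @ 230) → take E (24 @ 74) → take A (9 @ 14) → take 7/39 of B → 8.26; 92/92 used.
5 item(s) taken whole; one partial (take 7/39 of B).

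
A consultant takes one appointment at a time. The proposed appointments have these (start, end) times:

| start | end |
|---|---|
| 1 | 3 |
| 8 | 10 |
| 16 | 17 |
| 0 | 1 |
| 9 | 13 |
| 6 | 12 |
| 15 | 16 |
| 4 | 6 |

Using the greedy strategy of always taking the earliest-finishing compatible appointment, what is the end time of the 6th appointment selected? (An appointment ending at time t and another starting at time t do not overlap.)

17

Order by finish time; keep every interval that doesn't clash with the previous kept one.
Sorted by end: (0,1)  (1,3)  (4,6)  (8,10)  (6,12)  (9,13)  (15,16)  (16,17)
take (0,1); take (1,3); take (4,6); take (8,10); take (15,16); take (16,17).
Selected: (0,1) (1,3) (4,6) (8,10) (15,16) (16,17)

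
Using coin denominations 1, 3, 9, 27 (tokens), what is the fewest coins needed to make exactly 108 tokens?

108 − 4×27→0
Total coins = 4 = 4

4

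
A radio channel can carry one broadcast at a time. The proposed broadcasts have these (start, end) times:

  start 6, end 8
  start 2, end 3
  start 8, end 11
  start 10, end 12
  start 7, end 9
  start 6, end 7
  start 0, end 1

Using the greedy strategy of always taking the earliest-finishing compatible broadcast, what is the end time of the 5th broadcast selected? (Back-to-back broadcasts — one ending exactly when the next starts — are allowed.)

12

By end time: (0,1), (2,3), (6,7), (6,8), (7,9), (8,11), (10,12).
Pick (0,1); next start ≥ 1 → (2,3); next start ≥ 3 → (6,7); next start ≥ 7 → (7,9); next start ≥ 9 → (10,12).
Selected: (0,1) (2,3) (6,7) (7,9) (10,12)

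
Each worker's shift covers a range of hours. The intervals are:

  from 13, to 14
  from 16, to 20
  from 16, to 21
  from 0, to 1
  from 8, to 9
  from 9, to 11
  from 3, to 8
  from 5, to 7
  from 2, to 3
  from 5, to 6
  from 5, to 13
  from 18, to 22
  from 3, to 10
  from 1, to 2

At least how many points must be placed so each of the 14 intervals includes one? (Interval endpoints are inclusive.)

Sort by right endpoint; whenever an interval is uncovered, place a point at its right end.
By right end: [0,1]  [1,2]  [2,3]  [5,6]  [5,7]  [3,8]  [8,9]  [3,10]  [9,11]  [5,13]  [13,14]  [16,20]  [16,21]  [18,22]
[0,1] uncovered → point at 1; [2,3] uncovered → point at 3; [5,6] uncovered → point at 6; [8,9] uncovered → point at 9; [13,14] uncovered → point at 14; [16,20] uncovered → point at 20.
Points: 1, 3, 6, 9, 14, 20 (6 total).

6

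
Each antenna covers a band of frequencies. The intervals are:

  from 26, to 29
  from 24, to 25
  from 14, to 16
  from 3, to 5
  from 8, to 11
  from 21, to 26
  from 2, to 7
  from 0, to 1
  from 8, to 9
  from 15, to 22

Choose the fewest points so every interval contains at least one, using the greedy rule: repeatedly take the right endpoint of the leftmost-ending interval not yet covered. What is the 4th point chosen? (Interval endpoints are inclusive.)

Process intervals by earliest right end; each time one isn't hit yet, stab at its right endpoint.
Sorted: [0,1] [3,5] [2,7] [8,9] [8,11] [14,16] [15,22] [24,25] [21,26] [26,29]
{[0,1]} hit by 1; {[3,5],[2,7]} hit by 5; {[8,9],[8,11]} hit by 9; {[14,16],[15,22]} hit by 16; {[24,25],[21,26]} hit by 25; {[26,29]} hit by 29.
Points: 1, 5, 9, 16, 25, 29 (6 total).

16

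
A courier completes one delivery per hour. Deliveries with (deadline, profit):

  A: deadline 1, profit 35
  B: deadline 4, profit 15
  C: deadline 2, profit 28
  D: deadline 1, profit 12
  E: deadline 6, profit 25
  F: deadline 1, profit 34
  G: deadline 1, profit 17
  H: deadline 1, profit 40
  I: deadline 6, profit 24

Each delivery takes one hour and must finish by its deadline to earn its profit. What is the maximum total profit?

132

Profit order: H=40 A=35 F=34 C=28 E=25 I=24 G=17 B=15 D=12
Assign: H→slot 1, A skipped, F skipped, C→slot 2, E→slot 6, I→slot 5, G skipped, B→slot 4, D skipped.
Slots: [1:H] [2:C] [4:B] [5:I] [6:E]
Profit = 40 + 28 + 15 + 24 + 25 = 132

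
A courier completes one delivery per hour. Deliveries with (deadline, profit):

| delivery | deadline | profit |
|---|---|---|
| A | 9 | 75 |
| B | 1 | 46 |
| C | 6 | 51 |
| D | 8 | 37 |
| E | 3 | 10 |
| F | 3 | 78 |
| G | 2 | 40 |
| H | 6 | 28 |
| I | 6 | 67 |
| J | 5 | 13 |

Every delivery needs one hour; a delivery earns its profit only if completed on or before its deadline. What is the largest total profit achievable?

422

Take jobs in profit order; each goes to the latest open slot no later than its deadline.
By profit: F(d3,78), A(d9,75), I(d6,67), C(d6,51), B(d1,46), G(d2,40), D(d8,37), H(d6,28), J(d5,13), E(d3,10)
F→slot 3; A→slot 9; I→slot 6; C→slot 5; B→slot 1; G→slot 2; D→slot 8; H→slot 4; J skipped; E skipped.
Profit = 46 + 40 + 78 + 28 + 51 + 67 + 37 + 75 = 422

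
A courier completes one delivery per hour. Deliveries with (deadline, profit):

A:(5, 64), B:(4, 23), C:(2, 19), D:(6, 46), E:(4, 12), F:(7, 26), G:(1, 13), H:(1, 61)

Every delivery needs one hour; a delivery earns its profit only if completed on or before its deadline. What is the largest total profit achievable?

Take jobs in profit order; each goes to the latest open slot no later than its deadline.
By profit: A(d5,64), H(d1,61), D(d6,46), F(d7,26), B(d4,23), C(d2,19), G(d1,13), E(d4,12)
A→slot 5; H→slot 1; D→slot 6; F→slot 7; B→slot 4; C→slot 2; G skipped; E→slot 3.
Profit = 61 + 19 + 12 + 23 + 64 + 46 + 26 = 251

251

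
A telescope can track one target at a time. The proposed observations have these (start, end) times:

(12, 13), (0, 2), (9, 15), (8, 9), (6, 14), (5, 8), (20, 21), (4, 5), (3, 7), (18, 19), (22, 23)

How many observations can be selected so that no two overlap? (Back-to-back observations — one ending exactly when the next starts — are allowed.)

Greedy by earliest finish: after sorting by end time, pick each interval compatible with the last pick.
By end time: (0,2), (4,5), (3,7), (5,8), (8,9), (12,13), (6,14), (9,15), (18,19), (20,21), (22,23).
Pick (0,2); next start ≥ 2 → (4,5); next start ≥ 5 → (5,8); next start ≥ 8 → (8,9); next start ≥ 9 → (12,13); next start ≥ 13 → (18,19); next start ≥ 19 → (20,21); next start ≥ 21 → (22,23).
Selected 8 observations.

8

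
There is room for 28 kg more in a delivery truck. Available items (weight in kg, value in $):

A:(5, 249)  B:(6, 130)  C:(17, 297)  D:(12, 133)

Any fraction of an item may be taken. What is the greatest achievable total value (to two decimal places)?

Sort by value per unit weight and fill in that order.
Ratios (sorted): A 49.80, B 21.67, C 17.47, D 11.08
take A (5 @ 249); take B (6 @ 130); take C (17 @ 297). Capacity used 28/28.
Total value = 676.00

676.00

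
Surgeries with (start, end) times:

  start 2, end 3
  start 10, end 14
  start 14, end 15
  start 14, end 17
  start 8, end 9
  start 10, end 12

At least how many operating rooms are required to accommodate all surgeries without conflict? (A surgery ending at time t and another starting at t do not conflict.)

starts: [2, 8, 10, 10, 14, 14]
ends:   [3, 9, 12, 14, 15, 17]
s2→1 e3→0 s8→1 e9→0 s10→1 s10→2  — peak 2.

2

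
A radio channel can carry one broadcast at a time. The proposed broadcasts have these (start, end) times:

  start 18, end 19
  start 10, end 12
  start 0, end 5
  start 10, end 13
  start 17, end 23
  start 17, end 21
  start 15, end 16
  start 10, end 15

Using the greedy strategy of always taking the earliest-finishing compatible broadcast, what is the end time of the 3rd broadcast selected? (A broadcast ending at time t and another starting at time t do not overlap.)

16

By end time: (0,5), (10,12), (10,13), (10,15), (15,16), (18,19), (17,21), (17,23).
Pick (0,5); next start ≥ 5 → (10,12); next start ≥ 12 → (15,16); next start ≥ 16 → (18,19).
Selected: (0,5) (10,12) (15,16) (18,19)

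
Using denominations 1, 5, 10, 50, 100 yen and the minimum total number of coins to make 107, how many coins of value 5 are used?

107 = 1×100 + 1×5 + 2×1
Count of 5: 1

1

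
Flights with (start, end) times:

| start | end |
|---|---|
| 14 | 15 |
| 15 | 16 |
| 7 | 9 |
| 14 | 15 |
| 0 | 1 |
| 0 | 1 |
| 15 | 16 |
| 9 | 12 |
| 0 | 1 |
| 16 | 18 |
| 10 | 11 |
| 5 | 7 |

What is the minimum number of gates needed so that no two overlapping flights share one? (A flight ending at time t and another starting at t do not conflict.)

3

The answer is the maximum number of intervals overlapping at any instant.
starts: [0, 0, 0, 5, 7, 9, 10, 14, 14, 15, 15, 16]
ends:   [1, 1, 1, 7, 9, 11, 12, 15, 15, 16, 16, 18]
s0→1 s0→2 s0→3  — peak 3.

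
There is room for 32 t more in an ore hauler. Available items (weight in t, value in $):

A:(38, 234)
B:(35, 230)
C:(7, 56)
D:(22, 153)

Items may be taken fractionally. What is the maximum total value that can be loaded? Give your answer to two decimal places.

228.71

Ratios (sorted): C 8.00, D 6.95, B 6.57, A 6.16
take C (7 @ 56); take D (22 @ 153); take 3/35 of B → 19.71. Capacity used 32/32.
Total value = 228.71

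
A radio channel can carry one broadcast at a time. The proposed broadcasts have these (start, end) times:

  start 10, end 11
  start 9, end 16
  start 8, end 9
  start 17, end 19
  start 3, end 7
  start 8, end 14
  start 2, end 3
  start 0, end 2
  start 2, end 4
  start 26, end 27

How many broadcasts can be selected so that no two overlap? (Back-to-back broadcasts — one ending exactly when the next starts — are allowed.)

Order by finish time; keep every interval that doesn't clash with the previous kept one.
Sorted by end: (0,2)  (2,3)  (2,4)  (3,7)  (8,9)  (10,11)  (8,14)  (9,16)  (17,19)  (26,27)
take (0,2); take (2,3); take (3,7); take (8,9); take (10,11); take (17,19); take (26,27).
Selected 7 broadcasts.

7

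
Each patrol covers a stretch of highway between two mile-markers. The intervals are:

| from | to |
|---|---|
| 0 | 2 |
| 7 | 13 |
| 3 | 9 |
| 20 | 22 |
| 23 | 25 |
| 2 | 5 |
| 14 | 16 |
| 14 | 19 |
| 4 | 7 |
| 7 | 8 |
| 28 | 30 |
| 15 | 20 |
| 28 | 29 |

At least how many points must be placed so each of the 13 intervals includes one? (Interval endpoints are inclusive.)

By right end: [0,2]  [2,5]  [4,7]  [7,8]  [3,9]  [7,13]  [14,16]  [14,19]  [15,20]  [20,22]  [23,25]  [28,29]  [28,30]
[0,2] uncovered → point at 2; [4,7] uncovered → point at 7; [14,16] uncovered → point at 16; [20,22] uncovered → point at 22; [23,25] uncovered → point at 25; [28,29] uncovered → point at 29.
Points: 2, 7, 16, 22, 25, 29 (6 total).

6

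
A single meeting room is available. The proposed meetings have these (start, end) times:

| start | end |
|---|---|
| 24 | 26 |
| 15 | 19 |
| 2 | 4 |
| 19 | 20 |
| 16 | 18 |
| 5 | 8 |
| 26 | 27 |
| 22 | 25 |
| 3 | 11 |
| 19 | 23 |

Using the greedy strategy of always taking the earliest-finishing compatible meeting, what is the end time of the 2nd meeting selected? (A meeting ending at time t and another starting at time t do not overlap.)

8

Sorted by end: (2,4)  (5,8)  (3,11)  (16,18)  (15,19)  (19,20)  (19,23)  (22,25)  (24,26)  (26,27)
take (2,4); take (5,8); take (16,18); skip (15,19); take (19,20); take (22,25); take (26,27).
Selected: (2,4) (5,8) (16,18) (19,20) (22,25) (26,27)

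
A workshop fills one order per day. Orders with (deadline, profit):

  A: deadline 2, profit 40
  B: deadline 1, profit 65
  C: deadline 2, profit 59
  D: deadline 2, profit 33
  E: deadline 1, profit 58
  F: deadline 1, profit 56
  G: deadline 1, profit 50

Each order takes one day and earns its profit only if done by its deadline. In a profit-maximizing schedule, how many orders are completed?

2

Profit order: B=65 C=59 E=58 F=56 G=50 A=40 D=33
Assign: B→slot 1, C→slot 2, E skipped, F skipped, G skipped, A skipped, D skipped.
Slots: [1:B] [2:C]
2 of 7 scheduled.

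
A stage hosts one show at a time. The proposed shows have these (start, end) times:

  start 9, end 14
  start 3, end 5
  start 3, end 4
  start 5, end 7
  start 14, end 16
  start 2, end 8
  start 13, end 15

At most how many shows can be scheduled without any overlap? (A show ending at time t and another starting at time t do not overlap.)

By end time: (3,4), (3,5), (5,7), (2,8), (9,14), (13,15), (14,16).
Pick (3,4); next start ≥ 4 → (5,7); next start ≥ 7 → (9,14); next start ≥ 14 → (14,16).
Selected 4 shows.

4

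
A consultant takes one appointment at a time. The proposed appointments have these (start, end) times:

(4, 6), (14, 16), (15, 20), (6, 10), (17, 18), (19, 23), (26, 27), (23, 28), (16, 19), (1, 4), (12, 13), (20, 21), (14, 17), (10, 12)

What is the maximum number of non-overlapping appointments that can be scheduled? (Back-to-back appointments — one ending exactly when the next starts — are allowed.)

9

Greedy by earliest finish: after sorting by end time, pick each interval compatible with the last pick.
Sorted by end: (1,4)  (4,6)  (6,10)  (10,12)  (12,13)  (14,16)  (14,17)  (17,18)  (16,19)  (15,20)  (20,21)  (19,23)  (26,27)  (23,28)
take (1,4); take (4,6); take (6,10); take (10,12); take (12,13); take (14,16); take (17,18); skip (16,19); take (20,21); take (26,27).
Selected 9 appointments.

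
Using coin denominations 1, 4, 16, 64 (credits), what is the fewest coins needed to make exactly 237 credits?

9

237 − 3×64→45 − 2×16→13 − 3×4→1 − 1×1→0
Total coins = 3 + 2 + 3 + 1 = 9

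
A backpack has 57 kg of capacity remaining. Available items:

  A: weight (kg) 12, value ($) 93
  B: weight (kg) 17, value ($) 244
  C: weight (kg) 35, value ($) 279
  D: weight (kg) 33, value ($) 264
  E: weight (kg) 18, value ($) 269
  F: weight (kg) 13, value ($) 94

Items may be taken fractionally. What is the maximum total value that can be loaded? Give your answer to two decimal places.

Order: E (269/18=14.94) > B (244/17=14.35) > D (264/33=8.00) > C (279/35=7.97) > A (93/12=7.75) > F (94/13=7.23)
Fill: take E (18 @ 269) → take B (17 @ 244) → take 22/33 of D → 176.00; 57/57 used.
Total value = 689.00

689.00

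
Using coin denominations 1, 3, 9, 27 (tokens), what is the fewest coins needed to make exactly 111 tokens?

5

Use the largest denomination that fits, subtract, and repeat.
111 = 4×27 + 1×3
Total coins = 4 + 1 = 5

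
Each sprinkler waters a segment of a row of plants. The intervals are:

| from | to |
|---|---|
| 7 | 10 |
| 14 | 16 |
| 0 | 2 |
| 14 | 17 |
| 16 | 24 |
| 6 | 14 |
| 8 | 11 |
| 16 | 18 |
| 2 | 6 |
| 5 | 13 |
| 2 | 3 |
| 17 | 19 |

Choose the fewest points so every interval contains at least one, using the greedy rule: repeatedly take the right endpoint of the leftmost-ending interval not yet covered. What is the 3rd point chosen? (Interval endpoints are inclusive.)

16

Sorted: [0,2] [2,3] [2,6] [7,10] [8,11] [5,13] [6,14] [14,16] [14,17] [16,18] [17,19] [16,24]
{[0,2],[2,3],[2,6]} hit by 2; {[7,10],[8,11],[5,13],[6,14]} hit by 10; {[14,16],[14,17],[16,18]} hit by 16; {[17,19],[16,24]} hit by 19.
Points: 2, 10, 16, 19 (4 total).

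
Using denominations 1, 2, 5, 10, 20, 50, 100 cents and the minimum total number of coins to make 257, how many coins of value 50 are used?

257 = 2×100 + 1×50 + 1×5 + 1×2
Count of 50: 1

1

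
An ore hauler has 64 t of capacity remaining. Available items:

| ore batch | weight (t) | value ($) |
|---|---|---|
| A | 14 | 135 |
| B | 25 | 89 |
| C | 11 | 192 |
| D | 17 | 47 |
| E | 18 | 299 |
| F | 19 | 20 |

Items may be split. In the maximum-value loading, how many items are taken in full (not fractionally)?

Greedy by value/weight ratio, highest first.
Order: C (192/11=17.45) > E (299/18=16.61) > A (135/14=9.64) > B (89/25=3.56) > D (47/17=2.76) > F (20/19=1.05)
Fill: take C (11 @ 192) → take E (18 @ 299) → take A (14 @ 135) → take 21/25 of B → 74.76; 64/64 used.
3 item(s) taken whole; one partial (take 21/25 of B).

3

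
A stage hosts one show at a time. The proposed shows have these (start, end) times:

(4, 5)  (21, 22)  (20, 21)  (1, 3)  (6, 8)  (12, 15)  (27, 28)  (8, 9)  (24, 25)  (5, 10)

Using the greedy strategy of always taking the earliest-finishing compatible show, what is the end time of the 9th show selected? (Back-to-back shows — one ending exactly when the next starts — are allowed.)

Greedy by earliest finish: after sorting by end time, pick each interval compatible with the last pick.
By end time: (1,3), (4,5), (6,8), (8,9), (5,10), (12,15), (20,21), (21,22), (24,25), (27,28).
Pick (1,3); next start ≥ 3 → (4,5); next start ≥ 5 → (6,8); next start ≥ 8 → (8,9); next start ≥ 9 → (12,15); next start ≥ 15 → (20,21); next start ≥ 21 → (21,22); next start ≥ 22 → (24,25); next start ≥ 25 → (27,28).
Selected: (1,3) (4,5) (6,8) (8,9) (12,15) (20,21) (21,22) (24,25) (27,28)

28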